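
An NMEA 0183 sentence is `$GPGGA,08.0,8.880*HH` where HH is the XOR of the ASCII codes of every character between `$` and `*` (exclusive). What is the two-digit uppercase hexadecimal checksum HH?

XOR the ASCII codes of the payload characters:
  'G' = 0x47 → acc = 0x47
  'P' = 0x50 → acc = 0x17
  'G' = 0x47 → acc = 0x50
  'G' = 0x47 → acc = 0x17
  'A' = 0x41 → acc = 0x56
  ',' = 0x2C → acc = 0x7A
  '0' = 0x30 → acc = 0x4A
  '8' = 0x38 → acc = 0x72
  '.' = 0x2E → acc = 0x5C
  '0' = 0x30 → acc = 0x6C
  ',' = 0x2C → acc = 0x40
  '8' = 0x38 → acc = 0x78
  '.' = 0x2E → acc = 0x56
  '8' = 0x38 → acc = 0x6E
  '8' = 0x38 → acc = 0x56
  '0' = 0x30 → acc = 0x66
Checksum = 0x66.

66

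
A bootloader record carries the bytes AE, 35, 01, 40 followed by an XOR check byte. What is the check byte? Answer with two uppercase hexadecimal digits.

DA

XOR the bytes together:
  start with 0xAE
  0xAE ⊕ 0x35 = 0x9B
  0x9B ⊕ 0x01 = 0x9A
  0x9A ⊕ 0x40 = 0xDA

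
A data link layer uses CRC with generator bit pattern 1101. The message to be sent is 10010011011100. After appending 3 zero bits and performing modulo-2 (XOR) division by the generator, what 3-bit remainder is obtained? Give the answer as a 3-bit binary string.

111

Append 3 zeros: 10010011011100000. Divide by 1101 (XOR where the leading bit is 1):
  pos 0: 1001 XOR 1101 = 0100
  pos 1: 1000 XOR 1101 = 0101
  pos 2: 1010 XOR 1101 = 0111
  pos 3: 1111 XOR 1101 = 0010
  pos 5: 1010 XOR 1101 = 0111
  pos 6: 1111 XOR 1101 = 0010
  pos 8: 1011 XOR 1101 = 0110
  pos 9: 1100 XOR 1101 = 0001
  pos 12: 1000 XOR 1101 = 0101
  pos 13: 1010 XOR 1101 = 0111
Remainder (last 3 bits) = 111. This is the CRC / FCS.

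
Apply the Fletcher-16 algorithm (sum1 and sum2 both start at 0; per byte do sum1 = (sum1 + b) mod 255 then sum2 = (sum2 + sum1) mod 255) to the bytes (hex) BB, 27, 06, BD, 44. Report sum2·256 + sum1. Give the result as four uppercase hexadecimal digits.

Running sums (mod 255):
  after byte 0 (BB): sum1=187, sum2=187
  after byte 1 (27): sum1=226, sum2=158
  after byte 2 (06): sum1=232, sum2=135
  after byte 3 (BD): sum1=166, sum2=46
  after byte 4 (44): sum1=234, sum2=25
Checksum = sum2·256 + sum1 = 25·256 + 234 = 6634 = 0x19EA.

19EA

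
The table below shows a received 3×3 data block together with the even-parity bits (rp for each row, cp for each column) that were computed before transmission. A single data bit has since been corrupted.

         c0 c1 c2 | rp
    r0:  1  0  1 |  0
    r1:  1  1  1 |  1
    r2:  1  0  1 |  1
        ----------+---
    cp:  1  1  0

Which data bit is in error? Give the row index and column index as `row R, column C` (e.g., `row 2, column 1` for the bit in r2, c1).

row 2, column 2

Recompute each row's even parity and compare to rp:
  r0: data parity 0, sent rp 0 → ok
  r1: data parity 1, sent rp 1 → ok
  r2: data parity 0, sent rp 1 → mismatch
Recompute each column's even parity and compare to cp:
  c0: data parity 1, sent cp 1 → ok
  c1: data parity 1, sent cp 1 → ok
  c2: data parity 1, sent cp 0 → mismatch
Exactly one row (r2) and one column (c2) fail → the flipped bit is at their intersection.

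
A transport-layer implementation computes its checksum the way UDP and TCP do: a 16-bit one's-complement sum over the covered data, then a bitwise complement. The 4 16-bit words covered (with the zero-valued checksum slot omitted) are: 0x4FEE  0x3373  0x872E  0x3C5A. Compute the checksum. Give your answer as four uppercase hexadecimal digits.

B915

One's-complement addition (fold any carry out of bit 15 back into bit 0):
  0x4FEE + 0x3373 = 0x08361
  0x8361 + 0x872E = 0x10A8F → wrap carry → 0x0A90
  0x0A90 + 0x3C5A = 0x046EA
One's-complement sum = 0x46EA.
Checksum = ~0x46EA & 0xFFFF = 0xB915.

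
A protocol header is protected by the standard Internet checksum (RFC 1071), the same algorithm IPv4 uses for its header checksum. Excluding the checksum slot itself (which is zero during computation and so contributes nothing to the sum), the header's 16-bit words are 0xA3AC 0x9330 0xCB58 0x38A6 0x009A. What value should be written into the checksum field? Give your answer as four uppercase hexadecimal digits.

One's-complement addition (fold any carry out of bit 15 back into bit 0):
  0xA3AC + 0x9330 = 0x136DC → wrap carry → 0x36DD
  0x36DD + 0xCB58 = 0x10235 → wrap carry → 0x0236
  0x0236 + 0x38A6 = 0x03ADC
  0x3ADC + 0x009A = 0x03B76
One's-complement sum = 0x3B76.
Checksum = ~0x3B76 & 0xFFFF = 0xC489.

C489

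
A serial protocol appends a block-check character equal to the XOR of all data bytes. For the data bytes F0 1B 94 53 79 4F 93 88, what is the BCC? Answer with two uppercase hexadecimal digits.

XOR the bytes together:
  start with 0xF0
  0xF0 ⊕ 0x1B = 0xEB
  0xEB ⊕ 0x94 = 0x7F
  0x7F ⊕ 0x53 = 0x2C
  0x2C ⊕ 0x79 = 0x55
  0x55 ⊕ 0x4F = 0x1A
  0x1A ⊕ 0x93 = 0x89
  0x89 ⊕ 0x88 = 0x01

01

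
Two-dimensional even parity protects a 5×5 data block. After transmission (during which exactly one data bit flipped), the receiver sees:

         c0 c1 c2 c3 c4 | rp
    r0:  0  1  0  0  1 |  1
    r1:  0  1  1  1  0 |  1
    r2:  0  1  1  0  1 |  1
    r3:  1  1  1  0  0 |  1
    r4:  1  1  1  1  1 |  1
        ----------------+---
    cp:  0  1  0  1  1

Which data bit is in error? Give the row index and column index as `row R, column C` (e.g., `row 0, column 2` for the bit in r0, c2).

Recompute each row's even parity and compare to rp:
  r0: data parity 0, sent rp 1 → mismatch
  r1: data parity 1, sent rp 1 → ok
  r2: data parity 1, sent rp 1 → ok
  r3: data parity 1, sent rp 1 → ok
  r4: data parity 1, sent rp 1 → ok
Recompute each column's even parity and compare to cp:
  c0: data parity 0, sent cp 0 → ok
  c1: data parity 1, sent cp 1 → ok
  c2: data parity 0, sent cp 0 → ok
  c3: data parity 0, sent cp 1 → mismatch
  c4: data parity 1, sent cp 1 → ok
Exactly one row (r0) and one column (c3) fail → the flipped bit is at their intersection.

row 0, column 3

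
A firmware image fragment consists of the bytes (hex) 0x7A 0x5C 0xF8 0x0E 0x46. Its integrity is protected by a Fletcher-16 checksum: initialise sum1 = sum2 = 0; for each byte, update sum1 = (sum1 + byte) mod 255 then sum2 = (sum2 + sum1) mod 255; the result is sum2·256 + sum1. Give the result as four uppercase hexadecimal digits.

2324

Running sums (mod 255):
  after byte 0 (0x7A): sum1=122, sum2=122
  after byte 1 (0x5C): sum1=214, sum2=81
  after byte 2 (0xF8): sum1=207, sum2=33
  after byte 3 (0x0E): sum1=221, sum2=254
  after byte 4 (0x46): sum1=36, sum2=35
Checksum = sum2·256 + sum1 = 35·256 + 36 = 8996 = 0x2324.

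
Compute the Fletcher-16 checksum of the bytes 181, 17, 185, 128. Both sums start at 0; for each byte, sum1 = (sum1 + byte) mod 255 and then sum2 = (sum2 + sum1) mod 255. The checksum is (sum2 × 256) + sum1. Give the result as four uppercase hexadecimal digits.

FD01

Running sums (mod 255):
  after byte 0 (181): sum1=181, sum2=181
  after byte 1 (17): sum1=198, sum2=124
  after byte 2 (185): sum1=128, sum2=252
  after byte 3 (128): sum1=1, sum2=253
Checksum = sum2·256 + sum1 = 253·256 + 1 = 64769 = 0xFD01.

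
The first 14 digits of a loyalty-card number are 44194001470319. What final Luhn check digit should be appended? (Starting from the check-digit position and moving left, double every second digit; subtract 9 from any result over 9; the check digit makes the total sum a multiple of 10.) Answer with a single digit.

Partial digits right→left: 9 1 3 0 7 4 1 0 0 4 9 1 4 4
Double every second digit counting from the check-digit position (so the 1st, 3rd, 5th, ... of the partial from the right).
  doubled (with −9 where >9): 9 6 5 2 0 9 8 → sum 39
  kept as-is: 1 0 4 0 4 1 4 → sum 14
Total = 39 + 14 = 53.
Check digit = (10 − (53 mod 10)) mod 10 = 7.

7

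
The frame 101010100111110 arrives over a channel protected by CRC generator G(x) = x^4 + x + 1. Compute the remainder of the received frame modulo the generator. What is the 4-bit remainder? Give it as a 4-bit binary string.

1111

Modulo-2 division of 101010100111110 by 10011:
  pos 0: 10101 XOR 10011 = 00110
  pos 2: 11001 XOR 10011 = 01010
  pos 3: 10100 XOR 10011 = 00111
  pos 5: 11101 XOR 10011 = 01110
  pos 6: 11101 XOR 10011 = 01110
  pos 7: 11101 XOR 10011 = 01110
  pos 8: 11101 XOR 10011 = 01110
  pos 9: 11101 XOR 10011 = 01110
  pos 10: 11100 XOR 10011 = 01111
Remainder = 1111 (nonzero — an error is detected).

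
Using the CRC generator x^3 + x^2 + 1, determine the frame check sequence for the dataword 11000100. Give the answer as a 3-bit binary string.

Append 3 zeros: 11000100000. Divide by 1101 (XOR where the leading bit is 1):
  pos 0: 1100 XOR 1101 = 0001
  pos 3: 1010 XOR 1101 = 0111
  pos 4: 1110 XOR 1101 = 0011
  pos 6: 1100 XOR 1101 = 0001
Remainder (last 3 bits) = 010. This is the CRC / FCS.

010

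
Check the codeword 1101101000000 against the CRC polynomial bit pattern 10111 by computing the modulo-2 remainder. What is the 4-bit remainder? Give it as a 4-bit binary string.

0100

Modulo-2 division of 1101101000000 by 10111:
  pos 0: 11011 XOR 10111 = 01100
  pos 1: 11000 XOR 10111 = 01111
  pos 2: 11111 XOR 10111 = 01000
  pos 3: 10000 XOR 10111 = 00111
  pos 5: 11100 XOR 10111 = 01011
  pos 6: 10110 XOR 10111 = 00001
Remainder = 0100 (nonzero — an error is detected).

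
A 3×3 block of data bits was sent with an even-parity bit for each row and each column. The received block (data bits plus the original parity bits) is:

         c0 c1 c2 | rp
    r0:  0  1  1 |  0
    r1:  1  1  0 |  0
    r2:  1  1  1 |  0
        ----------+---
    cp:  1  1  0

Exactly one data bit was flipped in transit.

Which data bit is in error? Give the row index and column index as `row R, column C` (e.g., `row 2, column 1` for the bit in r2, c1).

Recompute each row's even parity and compare to rp:
  r0: data parity 0, sent rp 0 → ok
  r1: data parity 0, sent rp 0 → ok
  r2: data parity 1, sent rp 0 → mismatch
Recompute each column's even parity and compare to cp:
  c0: data parity 0, sent cp 1 → mismatch
  c1: data parity 1, sent cp 1 → ok
  c2: data parity 0, sent cp 0 → ok
Exactly one row (r2) and one column (c0) fail → the flipped bit is at their intersection.

row 2, column 0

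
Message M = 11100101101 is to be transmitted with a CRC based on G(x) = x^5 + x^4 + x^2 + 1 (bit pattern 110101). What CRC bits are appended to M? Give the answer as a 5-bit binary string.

11001

Append 5 zeros: 1110010110100000. Divide by 110101 (XOR where the leading bit is 1):
  pos 0: 111001 XOR 110101 = 001100
  pos 2: 110001 XOR 110101 = 000100
  pos 5: 100101 XOR 110101 = 010000
  pos 6: 100000 XOR 110101 = 010101
  pos 7: 101010 XOR 110101 = 011111
  pos 8: 111110 XOR 110101 = 001011
  pos 10: 101100 XOR 110101 = 011001
Remainder (last 5 bits) = 11001. This is the CRC / FCS.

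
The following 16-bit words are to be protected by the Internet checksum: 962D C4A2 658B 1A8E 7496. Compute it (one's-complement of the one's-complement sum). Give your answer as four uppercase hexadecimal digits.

B07F

One's-complement addition (fold any carry out of bit 15 back into bit 0):
  0x962D + 0xC4A2 = 0x15ACF → wrap carry → 0x5AD0
  0x5AD0 + 0x658B = 0x0C05B
  0xC05B + 0x1A8E = 0x0DAE9
  0xDAE9 + 0x7496 = 0x14F7F → wrap carry → 0x4F80
One's-complement sum = 0x4F80.
Checksum = ~0x4F80 & 0xFFFF = 0xB07F.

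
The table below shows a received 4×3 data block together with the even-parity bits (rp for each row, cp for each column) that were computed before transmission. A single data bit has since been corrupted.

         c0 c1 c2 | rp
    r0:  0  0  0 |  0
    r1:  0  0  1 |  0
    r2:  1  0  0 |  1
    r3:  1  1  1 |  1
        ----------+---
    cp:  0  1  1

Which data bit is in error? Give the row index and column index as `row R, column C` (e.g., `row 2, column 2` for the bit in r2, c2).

row 1, column 2

Recompute each row's even parity and compare to rp:
  r0: data parity 0, sent rp 0 → ok
  r1: data parity 1, sent rp 0 → mismatch
  r2: data parity 1, sent rp 1 → ok
  r3: data parity 1, sent rp 1 → ok
Recompute each column's even parity and compare to cp:
  c0: data parity 0, sent cp 0 → ok
  c1: data parity 1, sent cp 1 → ok
  c2: data parity 0, sent cp 1 → mismatch
Exactly one row (r1) and one column (c2) fail → the flipped bit is at their intersection.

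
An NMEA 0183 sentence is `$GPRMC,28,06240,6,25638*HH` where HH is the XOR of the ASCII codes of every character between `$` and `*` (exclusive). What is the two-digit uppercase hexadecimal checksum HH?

7D

XOR the ASCII codes of the payload characters:
  'G' = 0x47 → acc = 0x47
  'P' = 0x50 → acc = 0x17
  'R' = 0x52 → acc = 0x45
  'M' = 0x4D → acc = 0x08
  'C' = 0x43 → acc = 0x4B
  ',' = 0x2C → acc = 0x67
  '2' = 0x32 → acc = 0x55
  '8' = 0x38 → acc = 0x6D
  ',' = 0x2C → acc = 0x41
  '0' = 0x30 → acc = 0x71
  '6' = 0x36 → acc = 0x47
  '2' = 0x32 → acc = 0x75
  '4' = 0x34 → acc = 0x41
  '0' = 0x30 → acc = 0x71
  ',' = 0x2C → acc = 0x5D
  '6' = 0x36 → acc = 0x6B
  ',' = 0x2C → acc = 0x47
  '2' = 0x32 → acc = 0x75
  '5' = 0x35 → acc = 0x40
  '6' = 0x36 → acc = 0x76
  '3' = 0x33 → acc = 0x45
  '8' = 0x38 → acc = 0x7D
Checksum = 0x7D.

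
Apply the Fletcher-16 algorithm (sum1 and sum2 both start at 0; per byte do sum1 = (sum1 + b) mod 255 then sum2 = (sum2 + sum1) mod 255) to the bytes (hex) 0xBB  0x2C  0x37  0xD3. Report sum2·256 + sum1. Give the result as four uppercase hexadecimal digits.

B5F2

Running sums (mod 255):
  after byte 0 (0xBB): sum1=187, sum2=187
  after byte 1 (0x2C): sum1=231, sum2=163
  after byte 2 (0x37): sum1=31, sum2=194
  after byte 3 (0xD3): sum1=242, sum2=181
Checksum = sum2·256 + sum1 = 181·256 + 242 = 46578 = 0xB5F2.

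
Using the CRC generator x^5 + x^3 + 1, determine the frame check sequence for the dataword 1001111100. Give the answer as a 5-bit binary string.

Append 5 zeros: 100111110000000. Divide by 101001 (XOR where the leading bit is 1):
  pos 0: 100111 XOR 101001 = 001110
  pos 2: 111011 XOR 101001 = 010010
  pos 3: 100100 XOR 101001 = 001101
  pos 5: 110100 XOR 101001 = 011101
  pos 6: 111010 XOR 101001 = 010011
  pos 7: 100110 XOR 101001 = 001111
  pos 9: 111100 XOR 101001 = 010101
Remainder (last 5 bits) = 10101. This is the CRC / FCS.

10101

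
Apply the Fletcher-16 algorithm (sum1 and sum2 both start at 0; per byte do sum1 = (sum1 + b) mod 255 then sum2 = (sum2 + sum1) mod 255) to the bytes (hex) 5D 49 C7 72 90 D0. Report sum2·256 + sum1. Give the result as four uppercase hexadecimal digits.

Running sums (mod 255):
  after byte 0 (5D): sum1=93, sum2=93
  after byte 1 (49): sum1=166, sum2=4
  after byte 2 (C7): sum1=110, sum2=114
  after byte 3 (72): sum1=224, sum2=83
  after byte 4 (90): sum1=113, sum2=196
  after byte 5 (D0): sum1=66, sum2=7
Checksum = sum2·256 + sum1 = 7·256 + 66 = 1858 = 0x0742.

0742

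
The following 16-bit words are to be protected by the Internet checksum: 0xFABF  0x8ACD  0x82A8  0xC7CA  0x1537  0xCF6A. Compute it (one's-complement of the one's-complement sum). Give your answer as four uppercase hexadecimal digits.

One's-complement addition (fold any carry out of bit 15 back into bit 0):
  0xFABF + 0x8ACD = 0x1858C → wrap carry → 0x858D
  0x858D + 0x82A8 = 0x10835 → wrap carry → 0x0836
  0x0836 + 0xC7CA = 0x0D000
  0xD000 + 0x1537 = 0x0E537
  0xE537 + 0xCF6A = 0x1B4A1 → wrap carry → 0xB4A2
One's-complement sum = 0xB4A2.
Checksum = ~0xB4A2 & 0xFFFF = 0x4B5D.

4B5D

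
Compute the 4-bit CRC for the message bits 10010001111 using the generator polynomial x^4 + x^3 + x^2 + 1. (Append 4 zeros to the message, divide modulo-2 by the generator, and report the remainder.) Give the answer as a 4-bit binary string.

Append 4 zeros: 100100011110000. Divide by 11101 (XOR where the leading bit is 1):
  pos 0: 10010 XOR 11101 = 01111
  pos 1: 11110 XOR 11101 = 00011
  pos 4: 11011 XOR 11101 = 00110
  pos 6: 11011 XOR 11101 = 00110
  pos 8: 11000 XOR 11101 = 00101
  pos 10: 10100 XOR 11101 = 01001
Remainder (last 4 bits) = 1001. This is the CRC / FCS.

1001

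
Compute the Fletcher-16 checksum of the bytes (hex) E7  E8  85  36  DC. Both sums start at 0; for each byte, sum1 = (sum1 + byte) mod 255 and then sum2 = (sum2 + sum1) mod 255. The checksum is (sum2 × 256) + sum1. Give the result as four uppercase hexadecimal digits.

Running sums (mod 255):
  after byte 0 (E7): sum1=231, sum2=231
  after byte 1 (E8): sum1=208, sum2=184
  after byte 2 (85): sum1=86, sum2=15
  after byte 3 (36): sum1=140, sum2=155
  after byte 4 (DC): sum1=105, sum2=5
Checksum = sum2·256 + sum1 = 5·256 + 105 = 1385 = 0x0569.

0569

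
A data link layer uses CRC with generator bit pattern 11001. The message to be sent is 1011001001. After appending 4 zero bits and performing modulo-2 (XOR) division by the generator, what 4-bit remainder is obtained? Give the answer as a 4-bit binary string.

1111

Append 4 zeros: 10110010010000. Divide by 11001 (XOR where the leading bit is 1):
  pos 0: 10110 XOR 11001 = 01111
  pos 1: 11110 XOR 11001 = 00111
  pos 3: 11110 XOR 11001 = 00111
  pos 5: 11101 XOR 11001 = 00100
  pos 7: 10000 XOR 11001 = 01001
  pos 8: 10010 XOR 11001 = 01011
  pos 9: 10110 XOR 11001 = 01111
Remainder (last 4 bits) = 1111. This is the CRC / FCS.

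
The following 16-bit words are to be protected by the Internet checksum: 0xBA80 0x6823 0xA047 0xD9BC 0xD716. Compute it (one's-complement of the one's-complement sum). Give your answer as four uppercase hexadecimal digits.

8C40

One's-complement addition (fold any carry out of bit 15 back into bit 0):
  0xBA80 + 0x6823 = 0x122A3 → wrap carry → 0x22A4
  0x22A4 + 0xA047 = 0x0C2EB
  0xC2EB + 0xD9BC = 0x19CA7 → wrap carry → 0x9CA8
  0x9CA8 + 0xD716 = 0x173BE → wrap carry → 0x73BF
One's-complement sum = 0x73BF.
Checksum = ~0x73BF & 0xFFFF = 0x8C40.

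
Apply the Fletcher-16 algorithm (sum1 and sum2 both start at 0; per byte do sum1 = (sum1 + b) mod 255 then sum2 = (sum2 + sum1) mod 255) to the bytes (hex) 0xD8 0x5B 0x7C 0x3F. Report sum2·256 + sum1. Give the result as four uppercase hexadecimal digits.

Running sums (mod 255):
  after byte 0 (0xD8): sum1=216, sum2=216
  after byte 1 (0x5B): sum1=52, sum2=13
  after byte 2 (0x7C): sum1=176, sum2=189
  after byte 3 (0x3F): sum1=239, sum2=173
Checksum = sum2·256 + sum1 = 173·256 + 239 = 44527 = 0xADEF.

ADEF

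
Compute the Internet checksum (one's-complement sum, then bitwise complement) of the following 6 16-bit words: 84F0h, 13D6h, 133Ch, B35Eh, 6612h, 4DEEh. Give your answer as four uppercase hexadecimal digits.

One's-complement addition (fold any carry out of bit 15 back into bit 0):
  0x84F0 + 0x13D6 = 0x098C6
  0x98C6 + 0x133C = 0x0AC02
  0xAC02 + 0xB35E = 0x15F60 → wrap carry → 0x5F61
  0x5F61 + 0x6612 = 0x0C573
  0xC573 + 0x4DEE = 0x11361 → wrap carry → 0x1362
One's-complement sum = 0x1362.
Checksum = ~0x1362 & 0xFFFF = 0xEC9D.

EC9D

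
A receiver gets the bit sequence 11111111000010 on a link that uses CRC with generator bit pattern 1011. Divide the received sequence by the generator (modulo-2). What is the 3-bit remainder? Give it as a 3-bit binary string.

Modulo-2 division of 11111111000010 by 1011:
  pos 0: 1111 XOR 1011 = 0100
  pos 1: 1001 XOR 1011 = 0010
  pos 3: 1011 XOR 1011 = 0000
  pos 7: 1000 XOR 1011 = 0011
  pos 9: 1101 XOR 1011 = 0110
  pos 10: 1100 XOR 1011 = 0111
Remainder = 111 (nonzero — an error is detected).

111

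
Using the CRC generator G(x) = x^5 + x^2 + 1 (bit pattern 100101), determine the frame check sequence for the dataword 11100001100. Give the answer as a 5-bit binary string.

00111

Append 5 zeros: 1110000110000000. Divide by 100101 (XOR where the leading bit is 1):
  pos 0: 111000 XOR 100101 = 011101
  pos 1: 111010 XOR 100101 = 011111
  pos 2: 111111 XOR 100101 = 011010
  pos 3: 110101 XOR 100101 = 010000
  pos 4: 100000 XOR 100101 = 000101
  pos 7: 101000 XOR 100101 = 001101
  pos 9: 110100 XOR 100101 = 010001
  pos 10: 100010 XOR 100101 = 000111
Remainder (last 5 bits) = 00111. This is the CRC / FCS.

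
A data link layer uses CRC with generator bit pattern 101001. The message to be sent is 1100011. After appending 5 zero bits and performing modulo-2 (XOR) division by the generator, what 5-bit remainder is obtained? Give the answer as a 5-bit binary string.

00111

Append 5 zeros: 110001100000. Divide by 101001 (XOR where the leading bit is 1):
  pos 0: 110001 XOR 101001 = 011000
  pos 1: 110001 XOR 101001 = 011000
  pos 2: 110000 XOR 101001 = 011001
  pos 3: 110010 XOR 101001 = 011011
  pos 4: 110110 XOR 101001 = 011111
  pos 5: 111110 XOR 101001 = 010111
  pos 6: 101110 XOR 101001 = 000111
Remainder (last 5 bits) = 00111. This is the CRC / FCS.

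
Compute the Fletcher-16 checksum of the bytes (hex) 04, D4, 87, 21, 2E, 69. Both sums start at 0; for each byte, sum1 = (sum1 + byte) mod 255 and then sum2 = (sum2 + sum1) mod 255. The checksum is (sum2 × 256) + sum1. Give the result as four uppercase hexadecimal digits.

Running sums (mod 255):
  after byte 0 (04): sum1=4, sum2=4
  after byte 1 (D4): sum1=216, sum2=220
  after byte 2 (87): sum1=96, sum2=61
  after byte 3 (21): sum1=129, sum2=190
  after byte 4 (2E): sum1=175, sum2=110
  after byte 5 (69): sum1=25, sum2=135
Checksum = sum2·256 + sum1 = 135·256 + 25 = 34585 = 0x8719.

8719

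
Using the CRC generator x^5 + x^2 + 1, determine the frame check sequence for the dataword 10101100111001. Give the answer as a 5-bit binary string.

11010

Append 5 zeros: 1010110011100100000. Divide by 100101 (XOR where the leading bit is 1):
  pos 0: 101011 XOR 100101 = 001110
  pos 2: 111000 XOR 100101 = 011101
  pos 3: 111011 XOR 100101 = 011110
  pos 4: 111101 XOR 100101 = 011000
  pos 5: 110001 XOR 100101 = 010100
  pos 6: 101000 XOR 100101 = 001101
  pos 8: 110101 XOR 100101 = 010000
  pos 9: 100000 XOR 100101 = 000101
  pos 12: 101000 XOR 100101 = 001101
Remainder (last 5 bits) = 11010. This is the CRC / FCS.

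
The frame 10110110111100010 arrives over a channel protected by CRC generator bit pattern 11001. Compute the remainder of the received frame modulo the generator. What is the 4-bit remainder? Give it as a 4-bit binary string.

Modulo-2 division of 10110110111100010 by 11001:
  pos 0: 10110 XOR 11001 = 01111
  pos 1: 11111 XOR 11001 = 00110
  pos 3: 11010 XOR 11001 = 00011
  pos 6: 11111 XOR 11001 = 00110
  pos 8: 11010 XOR 11001 = 00011
  pos 11: 11001 XOR 11001 = 00000
Remainder = 0000 (zero — the frame passes the CRC check).

0000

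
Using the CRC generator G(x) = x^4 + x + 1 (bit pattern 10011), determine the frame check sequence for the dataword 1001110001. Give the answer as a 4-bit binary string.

Append 4 zeros: 10011100010000. Divide by 10011 (XOR where the leading bit is 1):
  pos 0: 10011 XOR 10011 = 00000
  pos 5: 10001 XOR 10011 = 00010
  pos 8: 10000 XOR 10011 = 00011
Remainder (last 4 bits) = 0110. This is the CRC / FCS.

0110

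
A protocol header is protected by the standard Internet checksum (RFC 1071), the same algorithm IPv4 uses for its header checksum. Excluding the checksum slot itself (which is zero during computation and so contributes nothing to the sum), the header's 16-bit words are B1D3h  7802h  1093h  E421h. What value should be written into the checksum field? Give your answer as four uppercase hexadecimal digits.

E174

One's-complement addition (fold any carry out of bit 15 back into bit 0):
  0xB1D3 + 0x7802 = 0x129D5 → wrap carry → 0x29D6
  0x29D6 + 0x1093 = 0x03A69
  0x3A69 + 0xE421 = 0x11E8A → wrap carry → 0x1E8B
One's-complement sum = 0x1E8B.
Checksum = ~0x1E8B & 0xFFFF = 0xE174.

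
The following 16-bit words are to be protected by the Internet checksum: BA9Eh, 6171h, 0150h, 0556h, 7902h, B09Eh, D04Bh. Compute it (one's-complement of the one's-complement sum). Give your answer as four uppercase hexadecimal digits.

E35C

One's-complement addition (fold any carry out of bit 15 back into bit 0):
  0xBA9E + 0x6171 = 0x11C0F → wrap carry → 0x1C10
  0x1C10 + 0x0150 = 0x01D60
  0x1D60 + 0x0556 = 0x022B6
  0x22B6 + 0x7902 = 0x09BB8
  0x9BB8 + 0xB09E = 0x14C56 → wrap carry → 0x4C57
  0x4C57 + 0xD04B = 0x11CA2 → wrap carry → 0x1CA3
One's-complement sum = 0x1CA3.
Checksum = ~0x1CA3 & 0xFFFF = 0xE35C.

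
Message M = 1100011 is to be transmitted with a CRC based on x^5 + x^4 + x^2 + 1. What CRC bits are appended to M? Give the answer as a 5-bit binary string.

00011

Append 5 zeros: 110001100000. Divide by 110101 (XOR where the leading bit is 1):
  pos 0: 110001 XOR 110101 = 000100
  pos 3: 100100 XOR 110101 = 010001
  pos 4: 100010 XOR 110101 = 010111
  pos 5: 101110 XOR 110101 = 011011
  pos 6: 110110 XOR 110101 = 000011
Remainder (last 5 bits) = 00011. This is the CRC / FCS.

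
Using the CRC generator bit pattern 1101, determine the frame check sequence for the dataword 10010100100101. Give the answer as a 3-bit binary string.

Append 3 zeros: 10010100100101000. Divide by 1101 (XOR where the leading bit is 1):
  pos 0: 1001 XOR 1101 = 0100
  pos 1: 1000 XOR 1101 = 0101
  pos 2: 1011 XOR 1101 = 0110
  pos 3: 1100 XOR 1101 = 0001
  pos 6: 1010 XOR 1101 = 0111
  pos 7: 1110 XOR 1101 = 0011
  pos 9: 1110 XOR 1101 = 0011
  pos 11: 1110 XOR 1101 = 0011
  pos 13: 1100 XOR 1101 = 0001
Remainder (last 3 bits) = 001. This is the CRC / FCS.

001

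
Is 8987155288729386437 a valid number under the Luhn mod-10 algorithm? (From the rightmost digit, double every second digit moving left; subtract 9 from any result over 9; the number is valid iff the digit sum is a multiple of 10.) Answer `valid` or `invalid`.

valid

From the right, keep odd positions and double even positions (subtract 9 from any doubled value over 9):
  doubled (positions 2,4,...): 6 3 6 4 7 4 1 5 9 → sum 45
  kept (positions 1,3,...): 7 4 8 9 7 8 5 1 8 8 → sum 65
Total = 110.
110 mod 10 = 0, so the number is valid.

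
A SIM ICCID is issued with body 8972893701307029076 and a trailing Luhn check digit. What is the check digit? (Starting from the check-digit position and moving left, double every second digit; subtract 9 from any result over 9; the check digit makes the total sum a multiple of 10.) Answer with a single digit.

Partial digits right→left: 6 7 0 9 2 0 7 0 3 1 0 7 3 9 8 2 7 9 8
Double every second digit counting from the check-digit position (so the 1st, 3rd, 5th, ... of the partial from the right).
  doubled (with −9 where >9): 3 0 4 5 6 0 6 7 5 7 → sum 43
  kept as-is: 7 9 0 0 1 7 9 2 9 → sum 44
Total = 43 + 44 = 87.
Check digit = (10 − (87 mod 10)) mod 10 = 3.

3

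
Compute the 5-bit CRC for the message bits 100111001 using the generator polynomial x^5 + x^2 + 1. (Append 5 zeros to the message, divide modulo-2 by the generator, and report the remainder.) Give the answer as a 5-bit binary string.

11111

Append 5 zeros: 10011100100000. Divide by 100101 (XOR where the leading bit is 1):
  pos 0: 100111 XOR 100101 = 000010
  pos 4: 100010 XOR 100101 = 000111
  pos 7: 111000 XOR 100101 = 011101
  pos 8: 111010 XOR 100101 = 011111
Remainder (last 5 bits) = 11111. This is the CRC / FCS.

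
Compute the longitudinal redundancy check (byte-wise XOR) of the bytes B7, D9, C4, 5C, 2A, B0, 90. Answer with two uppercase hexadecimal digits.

XOR the bytes together:
  start with 0xB7
  0xB7 ⊕ 0xD9 = 0x6E
  0x6E ⊕ 0xC4 = 0xAA
  0xAA ⊕ 0x5C = 0xF6
  0xF6 ⊕ 0x2A = 0xDC
  0xDC ⊕ 0xB0 = 0x6C
  0x6C ⊕ 0x90 = 0xFC

FC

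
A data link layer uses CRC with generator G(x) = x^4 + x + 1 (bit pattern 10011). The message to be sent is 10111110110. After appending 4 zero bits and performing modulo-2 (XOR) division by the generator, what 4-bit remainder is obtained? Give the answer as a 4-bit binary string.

1010

Append 4 zeros: 101111101100000. Divide by 10011 (XOR where the leading bit is 1):
  pos 0: 10111 XOR 10011 = 00100
  pos 2: 10011 XOR 10011 = 00000
  pos 8: 11000 XOR 10011 = 01011
  pos 9: 10110 XOR 10011 = 00101
Remainder (last 4 bits) = 1010. This is the CRC / FCS.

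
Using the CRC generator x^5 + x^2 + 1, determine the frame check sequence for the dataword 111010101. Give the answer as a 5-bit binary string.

11110

Append 5 zeros: 11101010100000. Divide by 100101 (XOR where the leading bit is 1):
  pos 0: 111010 XOR 100101 = 011111
  pos 1: 111111 XOR 100101 = 011010
  pos 2: 110100 XOR 100101 = 010001
  pos 3: 100011 XOR 100101 = 000110
  pos 6: 110000 XOR 100101 = 010101
  pos 7: 101010 XOR 100101 = 001111
Remainder (last 5 bits) = 11110. This is the CRC / FCS.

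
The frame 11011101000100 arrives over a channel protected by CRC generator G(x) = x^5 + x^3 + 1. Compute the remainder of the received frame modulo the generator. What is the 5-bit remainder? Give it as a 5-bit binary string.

01001

Modulo-2 division of 11011101000100 by 101001:
  pos 0: 110111 XOR 101001 = 011110
  pos 1: 111100 XOR 101001 = 010101
  pos 2: 101011 XOR 101001 = 000010
  pos 6: 100001 XOR 101001 = 001000
  pos 8: 100000 XOR 101001 = 001001
Remainder = 01001 (nonzero — an error is detected).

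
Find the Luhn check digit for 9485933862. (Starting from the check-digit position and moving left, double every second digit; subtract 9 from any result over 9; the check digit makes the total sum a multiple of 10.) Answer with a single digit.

Partial digits right→left: 2 6 8 3 3 9 5 8 4 9
Double every second digit counting from the check-digit position (so the 1st, 3rd, 5th, ... of the partial from the right).
  doubled (with −9 where >9): 4 7 6 1 8 → sum 26
  kept as-is: 6 3 9 8 9 → sum 35
Total = 26 + 35 = 61.
Check digit = (10 − (61 mod 10)) mod 10 = 9.

9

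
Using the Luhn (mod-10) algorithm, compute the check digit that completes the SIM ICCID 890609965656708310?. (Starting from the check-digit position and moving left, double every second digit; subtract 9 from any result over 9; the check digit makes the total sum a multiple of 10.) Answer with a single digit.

Partial digits right→left: 0 1 3 8 0 7 6 5 6 5 6 9 9 0 6 0 9 8
Double every second digit counting from the check-digit position (so the 1st, 3rd, 5th, ... of the partial from the right).
  doubled (with −9 where >9): 0 6 0 3 3 3 9 3 9 → sum 36
  kept as-is: 1 8 7 5 5 9 0 0 8 → sum 43
Total = 36 + 43 = 79.
Check digit = (10 − (79 mod 10)) mod 10 = 1.

1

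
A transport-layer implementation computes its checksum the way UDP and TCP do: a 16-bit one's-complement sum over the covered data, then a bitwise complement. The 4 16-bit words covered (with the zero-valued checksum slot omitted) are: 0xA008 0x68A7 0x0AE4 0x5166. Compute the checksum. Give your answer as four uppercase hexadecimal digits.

One's-complement addition (fold any carry out of bit 15 back into bit 0):
  0xA008 + 0x68A7 = 0x108AF → wrap carry → 0x08B0
  0x08B0 + 0x0AE4 = 0x01394
  0x1394 + 0x5166 = 0x064FA
One's-complement sum = 0x64FA.
Checksum = ~0x64FA & 0xFFFF = 0x9B05.

9B05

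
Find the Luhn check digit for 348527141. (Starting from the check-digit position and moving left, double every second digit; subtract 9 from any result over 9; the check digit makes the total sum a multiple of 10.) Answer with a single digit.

Partial digits right→left: 1 4 1 7 2 5 8 4 3
Double every second digit counting from the check-digit position (so the 1st, 3rd, 5th, ... of the partial from the right).
  doubled (with −9 where >9): 2 2 4 7 6 → sum 21
  kept as-is: 4 7 5 4 → sum 20
Total = 21 + 20 = 41.
Check digit = (10 − (41 mod 10)) mod 10 = 9.

9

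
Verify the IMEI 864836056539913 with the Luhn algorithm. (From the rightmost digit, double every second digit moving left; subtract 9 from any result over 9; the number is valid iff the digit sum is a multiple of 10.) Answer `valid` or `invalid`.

From the right, keep odd positions and double even positions (subtract 9 from any doubled value over 9):
  doubled (positions 2,4,...): 2 9 1 1 3 7 3 → sum 26
  kept (positions 1,3,...): 3 9 3 6 0 3 4 8 → sum 36
Total = 62.
62 mod 10 = 2, so the number is invalid.

invalid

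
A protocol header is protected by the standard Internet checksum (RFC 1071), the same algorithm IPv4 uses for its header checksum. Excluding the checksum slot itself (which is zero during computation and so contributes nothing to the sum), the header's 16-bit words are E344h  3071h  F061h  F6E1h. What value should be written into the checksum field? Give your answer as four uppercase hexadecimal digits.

One's-complement addition (fold any carry out of bit 15 back into bit 0):
  0xE344 + 0x3071 = 0x113B5 → wrap carry → 0x13B6
  0x13B6 + 0xF061 = 0x10417 → wrap carry → 0x0418
  0x0418 + 0xF6E1 = 0x0FAF9
One's-complement sum = 0xFAF9.
Checksum = ~0xFAF9 & 0xFFFF = 0x0506.

0506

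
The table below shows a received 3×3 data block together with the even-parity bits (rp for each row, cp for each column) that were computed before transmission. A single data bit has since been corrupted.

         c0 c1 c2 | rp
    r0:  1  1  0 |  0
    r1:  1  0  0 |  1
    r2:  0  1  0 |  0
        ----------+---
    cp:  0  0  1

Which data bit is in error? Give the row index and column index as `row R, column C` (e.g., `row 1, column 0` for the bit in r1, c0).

row 2, column 2

Recompute each row's even parity and compare to rp:
  r0: data parity 0, sent rp 0 → ok
  r1: data parity 1, sent rp 1 → ok
  r2: data parity 1, sent rp 0 → mismatch
Recompute each column's even parity and compare to cp:
  c0: data parity 0, sent cp 0 → ok
  c1: data parity 0, sent cp 0 → ok
  c2: data parity 0, sent cp 1 → mismatch
Exactly one row (r2) and one column (c2) fail → the flipped bit is at their intersection.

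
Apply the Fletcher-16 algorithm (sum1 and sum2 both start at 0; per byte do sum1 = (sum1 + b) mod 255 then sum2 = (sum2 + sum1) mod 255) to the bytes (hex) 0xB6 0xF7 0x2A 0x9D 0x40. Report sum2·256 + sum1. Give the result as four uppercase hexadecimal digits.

Running sums (mod 255):
  after byte 0 (0xB6): sum1=182, sum2=182
  after byte 1 (0xF7): sum1=174, sum2=101
  after byte 2 (0x2A): sum1=216, sum2=62
  after byte 3 (0x9D): sum1=118, sum2=180
  after byte 4 (0x40): sum1=182, sum2=107
Checksum = sum2·256 + sum1 = 107·256 + 182 = 27574 = 0x6BB6.

6BB6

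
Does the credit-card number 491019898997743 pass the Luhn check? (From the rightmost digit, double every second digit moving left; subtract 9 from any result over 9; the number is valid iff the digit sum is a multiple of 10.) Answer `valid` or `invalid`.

valid

From the right, keep odd positions and double even positions (subtract 9 from any doubled value over 9):
  doubled (positions 2,4,...): 8 5 9 9 9 0 9 → sum 49
  kept (positions 1,3,...): 3 7 9 8 8 1 1 4 → sum 41
Total = 90.
90 mod 10 = 0, so the number is valid.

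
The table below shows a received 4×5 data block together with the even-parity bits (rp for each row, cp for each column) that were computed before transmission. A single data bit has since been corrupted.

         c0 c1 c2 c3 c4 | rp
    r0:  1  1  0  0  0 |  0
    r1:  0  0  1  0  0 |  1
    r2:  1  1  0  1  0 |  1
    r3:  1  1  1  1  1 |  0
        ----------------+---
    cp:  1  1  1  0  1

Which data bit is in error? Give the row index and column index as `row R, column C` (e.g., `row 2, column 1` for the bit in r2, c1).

row 3, column 2

Recompute each row's even parity and compare to rp:
  r0: data parity 0, sent rp 0 → ok
  r1: data parity 1, sent rp 1 → ok
  r2: data parity 1, sent rp 1 → ok
  r3: data parity 1, sent rp 0 → mismatch
Recompute each column's even parity and compare to cp:
  c0: data parity 1, sent cp 1 → ok
  c1: data parity 1, sent cp 1 → ok
  c2: data parity 0, sent cp 1 → mismatch
  c3: data parity 0, sent cp 0 → ok
  c4: data parity 1, sent cp 1 → ok
Exactly one row (r3) and one column (c2) fail → the flipped bit is at their intersection.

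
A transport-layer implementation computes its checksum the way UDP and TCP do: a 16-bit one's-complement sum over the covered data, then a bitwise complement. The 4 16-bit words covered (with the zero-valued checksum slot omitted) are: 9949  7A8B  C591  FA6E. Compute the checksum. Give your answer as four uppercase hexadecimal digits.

One's-complement addition (fold any carry out of bit 15 back into bit 0):
  0x9949 + 0x7A8B = 0x113D4 → wrap carry → 0x13D5
  0x13D5 + 0xC591 = 0x0D966
  0xD966 + 0xFA6E = 0x1D3D4 → wrap carry → 0xD3D5
One's-complement sum = 0xD3D5.
Checksum = ~0xD3D5 & 0xFFFF = 0x2C2A.

2C2A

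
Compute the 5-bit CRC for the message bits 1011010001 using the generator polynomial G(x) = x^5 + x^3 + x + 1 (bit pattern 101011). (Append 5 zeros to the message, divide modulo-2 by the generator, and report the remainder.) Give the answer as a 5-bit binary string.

10101

Append 5 zeros: 101101000100000. Divide by 101011 (XOR where the leading bit is 1):
  pos 0: 101101 XOR 101011 = 000110
  pos 3: 110000 XOR 101011 = 011011
  pos 4: 110111 XOR 101011 = 011100
  pos 5: 111000 XOR 101011 = 010011
  pos 6: 100110 XOR 101011 = 001101
  pos 8: 110100 XOR 101011 = 011111
  pos 9: 111110 XOR 101011 = 010101
Remainder (last 5 bits) = 10101. This is the CRC / FCS.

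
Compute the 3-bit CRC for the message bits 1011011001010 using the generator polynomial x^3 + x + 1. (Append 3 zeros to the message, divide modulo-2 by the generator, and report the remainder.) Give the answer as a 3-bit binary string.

100

Append 3 zeros: 1011011001010000. Divide by 1011 (XOR where the leading bit is 1):
  pos 0: 1011 XOR 1011 = 0000
  pos 5: 1100 XOR 1011 = 0111
  pos 6: 1111 XOR 1011 = 0100
  pos 7: 1000 XOR 1011 = 0011
  pos 9: 1110 XOR 1011 = 0101
  pos 10: 1010 XOR 1011 = 0001
Remainder (last 3 bits) = 100. This is the CRC / FCS.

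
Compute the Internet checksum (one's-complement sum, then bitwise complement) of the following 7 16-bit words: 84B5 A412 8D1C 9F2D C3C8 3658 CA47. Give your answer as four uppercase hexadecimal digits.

E684

One's-complement addition (fold any carry out of bit 15 back into bit 0):
  0x84B5 + 0xA412 = 0x128C7 → wrap carry → 0x28C8
  0x28C8 + 0x8D1C = 0x0B5E4
  0xB5E4 + 0x9F2D = 0x15511 → wrap carry → 0x5512
  0x5512 + 0xC3C8 = 0x118DA → wrap carry → 0x18DB
  0x18DB + 0x3658 = 0x04F33
  0x4F33 + 0xCA47 = 0x1197A → wrap carry → 0x197B
One's-complement sum = 0x197B.
Checksum = ~0x197B & 0xFFFF = 0xE684.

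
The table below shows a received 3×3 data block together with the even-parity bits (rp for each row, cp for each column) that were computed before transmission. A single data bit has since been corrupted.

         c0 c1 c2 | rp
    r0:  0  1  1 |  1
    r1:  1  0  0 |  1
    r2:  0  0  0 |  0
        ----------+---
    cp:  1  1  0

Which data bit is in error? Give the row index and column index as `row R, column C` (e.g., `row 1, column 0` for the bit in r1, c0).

Recompute each row's even parity and compare to rp:
  r0: data parity 0, sent rp 1 → mismatch
  r1: data parity 1, sent rp 1 → ok
  r2: data parity 0, sent rp 0 → ok
Recompute each column's even parity and compare to cp:
  c0: data parity 1, sent cp 1 → ok
  c1: data parity 1, sent cp 1 → ok
  c2: data parity 1, sent cp 0 → mismatch
Exactly one row (r0) and one column (c2) fail → the flipped bit is at their intersection.

row 0, column 2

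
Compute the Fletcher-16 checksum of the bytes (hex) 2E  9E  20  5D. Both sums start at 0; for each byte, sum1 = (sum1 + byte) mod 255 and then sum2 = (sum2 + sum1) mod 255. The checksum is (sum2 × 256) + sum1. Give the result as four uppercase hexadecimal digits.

Running sums (mod 255):
  after byte 0 (2E): sum1=46, sum2=46
  after byte 1 (9E): sum1=204, sum2=250
  after byte 2 (20): sum1=236, sum2=231
  after byte 3 (5D): sum1=74, sum2=50
Checksum = sum2·256 + sum1 = 50·256 + 74 = 12874 = 0x324A.

324A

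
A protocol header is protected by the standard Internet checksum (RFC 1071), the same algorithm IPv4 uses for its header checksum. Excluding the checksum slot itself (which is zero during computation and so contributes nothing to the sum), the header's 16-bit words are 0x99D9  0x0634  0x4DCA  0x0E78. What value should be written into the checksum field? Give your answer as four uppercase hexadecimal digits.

One's-complement addition (fold any carry out of bit 15 back into bit 0):
  0x99D9 + 0x0634 = 0x0A00D
  0xA00D + 0x4DCA = 0x0EDD7
  0xEDD7 + 0x0E78 = 0x0FC4F
One's-complement sum = 0xFC4F.
Checksum = ~0xFC4F & 0xFFFF = 0x03B0.

03B0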